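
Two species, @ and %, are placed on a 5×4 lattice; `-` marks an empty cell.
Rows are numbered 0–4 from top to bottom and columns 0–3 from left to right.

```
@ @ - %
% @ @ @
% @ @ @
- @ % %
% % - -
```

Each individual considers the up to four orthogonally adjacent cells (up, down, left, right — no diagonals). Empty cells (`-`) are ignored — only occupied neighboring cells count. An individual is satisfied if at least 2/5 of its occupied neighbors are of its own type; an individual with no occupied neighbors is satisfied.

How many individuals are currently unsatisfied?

(0,0)@ 1/2 satisfied
(0,1)@ 2/2 satisfied
(0,3)% 0/1 not
(1,0)% 1/3 not
(1,1)@ 3/4 satisfied
(1,2)@ 3/3 satisfied
(1,3)@ 2/3 satisfied
(2,0)% 1/2 satisfied
(2,1)@ 3/4 satisfied
(2,2)@ 3/4 satisfied
(2,3)@ 2/3 satisfied
(3,1)@ 1/3 not
(3,2)% 1/3 not
(3,3)% 1/2 satisfied
(4,0)% 1/1 satisfied
(4,1)% 1/2 satisfied
Unsatisfied: (0,3), (1,0), (3,1), (3,2) — 4 in total.

4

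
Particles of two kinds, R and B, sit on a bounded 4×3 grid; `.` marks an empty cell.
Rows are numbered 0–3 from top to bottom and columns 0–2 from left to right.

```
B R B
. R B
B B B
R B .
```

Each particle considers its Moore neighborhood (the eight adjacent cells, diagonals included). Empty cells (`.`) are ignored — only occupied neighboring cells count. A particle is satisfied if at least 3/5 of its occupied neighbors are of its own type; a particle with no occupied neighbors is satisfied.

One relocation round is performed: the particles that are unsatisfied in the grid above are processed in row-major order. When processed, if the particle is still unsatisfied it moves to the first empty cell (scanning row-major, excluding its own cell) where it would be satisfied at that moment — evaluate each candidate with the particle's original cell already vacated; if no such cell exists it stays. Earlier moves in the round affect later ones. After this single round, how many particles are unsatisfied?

4

Initially unsatisfied (in order): (0,0), (0,1), (0,2), (1,1), (2,0), (3,0).
  (0,0) → (3,2).
  (0,1) → (0,0).
  (0,2): no empty cell satisfies it; stays.
  (1,1): no empty cell satisfies it; stays.
  (2,0): no empty cell satisfies it; stays.
  (3,0): no empty cell satisfies it; stays.
Resulting grid:
R . B
. R B
B B B
R B B
Unsatisfied now: (0,2), (1,1), (2,0), (3,0).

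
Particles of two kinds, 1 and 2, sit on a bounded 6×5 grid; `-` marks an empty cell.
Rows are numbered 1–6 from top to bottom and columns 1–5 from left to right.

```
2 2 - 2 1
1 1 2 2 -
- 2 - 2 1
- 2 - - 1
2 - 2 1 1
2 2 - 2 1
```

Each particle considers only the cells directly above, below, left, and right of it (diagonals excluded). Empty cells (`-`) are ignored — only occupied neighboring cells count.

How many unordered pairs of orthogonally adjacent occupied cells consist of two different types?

Scan each occupied cell's neighbors to the right and below so each pair is counted once.
From row 1: 3 unlike of 5 pairs (running 3/5).
From row 2: 2 unlike of 5 pairs (running 5/10).
From row 3: 1 unlike of 3 pairs (running 6/13).
From row 4: 0 unlike of 1 pairs (running 6/14).
From row 5: 2 unlike of 5 pairs (running 8/19).
From row 6: 1 unlike of 2 pairs (running 9/21).
Total adjacent occupied pairs: 21; unlike-type pairs: 9.

9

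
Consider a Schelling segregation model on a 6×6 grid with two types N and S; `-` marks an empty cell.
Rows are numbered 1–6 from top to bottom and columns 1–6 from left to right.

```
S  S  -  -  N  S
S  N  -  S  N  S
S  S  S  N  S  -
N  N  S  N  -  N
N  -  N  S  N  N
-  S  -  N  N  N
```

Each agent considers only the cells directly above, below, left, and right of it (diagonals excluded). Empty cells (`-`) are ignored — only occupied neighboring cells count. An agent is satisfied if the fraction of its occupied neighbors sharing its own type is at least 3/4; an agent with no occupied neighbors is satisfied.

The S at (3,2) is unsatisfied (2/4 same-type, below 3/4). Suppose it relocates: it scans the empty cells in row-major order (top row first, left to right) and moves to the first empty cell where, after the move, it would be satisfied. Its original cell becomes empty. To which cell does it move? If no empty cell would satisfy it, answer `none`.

Vacating (3,2). Empty cells in order:
  (1,3): 1/1 same-type → satisfied — stop here.

(1,3)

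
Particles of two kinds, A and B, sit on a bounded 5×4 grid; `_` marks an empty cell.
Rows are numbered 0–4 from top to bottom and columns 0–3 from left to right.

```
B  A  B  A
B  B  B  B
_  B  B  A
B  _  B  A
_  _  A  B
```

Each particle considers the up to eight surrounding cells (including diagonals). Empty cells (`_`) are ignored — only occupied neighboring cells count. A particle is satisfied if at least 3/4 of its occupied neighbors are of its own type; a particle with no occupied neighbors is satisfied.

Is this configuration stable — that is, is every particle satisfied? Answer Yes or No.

No

(0,0)B 2/3 ✗
(0,1)A 0/5 ✗
(0,2)B 3/5 ✗
(0,3)A 0/3 ✗
(1,0)B 3/4 ✓
(1,1)B 6/7 ✓
(1,2)B 5/8 ✗
(1,3)B 3/5 ✗
(2,1)B 6/6 ✓
(2,2)B 5/7 ✗
(2,3)A 1/5 ✗
(3,0)B 1/1 ✓
(3,2)B 3/6 ✗
(3,3)A 2/5 ✗
(4,2)A 1/3 ✗
(4,3)B 1/3 ✗
For instance (0,0) has only 2/3 same-type neighbors, below 3/4.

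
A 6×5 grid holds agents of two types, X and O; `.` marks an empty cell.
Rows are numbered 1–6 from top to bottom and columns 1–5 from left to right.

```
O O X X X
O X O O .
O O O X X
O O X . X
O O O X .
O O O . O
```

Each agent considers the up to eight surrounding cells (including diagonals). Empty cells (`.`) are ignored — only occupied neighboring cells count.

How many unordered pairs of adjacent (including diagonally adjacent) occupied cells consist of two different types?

Scan each occupied cell's neighbors to the right and below (and the two forward diagonals) so each pair is counted once.
Row 1: O(1,1)–O(1,2)= O(1,1)–O(2,1)= O(1,1)–X(2,2)≠ O(1,2)–X(1,3)≠ O(1,2)–X(2,2)≠ O(1,2)–O(2,3)= O(1,2)–O(2,1)= X(1,3)–X(1,4)= X(1,3)–O(2,3)≠ X(1,3)–O(2,4)≠ X(1,3)–X(2,2)= X(1,4)–X(1,5)= X(1,4)–O(2,4)≠ X(1,4)–O(2,3)≠ X(1,5)–O(2,4)≠  → 8/15 unlike.
Row 2: O(2,1)–X(2,2)≠ O(2,1)–O(3,1)= O(2,1)–O(3,2)= X(2,2)–O(2,3)≠ X(2,2)–O(3,2)≠ X(2,2)–O(3,3)≠ X(2,2)–O(3,1)≠ O(2,3)–O(2,4)= O(2,3)–O(3,3)= O(2,3)–X(3,4)≠ O(2,3)–O(3,2)= O(2,4)–X(3,4)≠ O(2,4)–X(3,5)≠ O(2,4)–O(3,3)=  → 8/14 unlike.
Row 3: O(3,1)–O(3,2)= O(3,1)–O(4,1)= O(3,1)–O(4,2)= O(3,2)–O(3,3)= O(3,2)–O(4,2)= O(3,2)–X(4,3)≠ O(3,2)–O(4,1)= O(3,3)–X(3,4)≠ O(3,3)–X(4,3)≠ O(3,3)–O(4,2)= X(3,4)–X(3,5)= X(3,4)–X(4,5)= X(3,4)–X(4,3)= X(3,5)–X(4,5)=  → 3/14 unlike.
Row 4: O(4,1)–O(4,2)= O(4,1)–O(5,1)= O(4,1)–O(5,2)= O(4,2)–X(4,3)≠ O(4,2)–O(5,2)= O(4,2)–O(5,3)= O(4,2)–O(5,1)= X(4,3)–O(5,3)≠ X(4,3)–X(5,4)= X(4,3)–O(5,2)≠ X(4,5)–X(5,4)=  → 3/11 unlike.
Row 5: O(5,1)–O(5,2)= O(5,1)–O(6,1)= O(5,1)–O(6,2)= O(5,2)–O(5,3)= O(5,2)–O(6,2)= O(5,2)–O(6,3)= O(5,2)–O(6,1)= O(5,3)–X(5,4)≠ O(5,3)–O(6,3)= O(5,3)–O(6,2)= X(5,4)–O(6,5)≠ X(5,4)–O(6,3)≠  → 3/12 unlike.
Row 6: O(6,1)–O(6,2)= O(6,2)–O(6,3)=  → 0/2 unlike.
Total adjacent occupied pairs: 68; unlike-type pairs: 25.

25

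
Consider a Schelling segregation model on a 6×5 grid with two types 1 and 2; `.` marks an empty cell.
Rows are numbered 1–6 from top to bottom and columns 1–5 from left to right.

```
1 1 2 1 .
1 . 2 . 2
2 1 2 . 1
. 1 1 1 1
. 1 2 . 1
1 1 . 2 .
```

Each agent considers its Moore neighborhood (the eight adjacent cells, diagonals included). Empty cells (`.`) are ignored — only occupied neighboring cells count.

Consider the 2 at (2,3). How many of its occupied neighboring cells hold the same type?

Occupied neighbors of (2,3): (1,2)=1, (1,3)=2, (1,4)=1, (3,2)=1, (3,3)=2.
Same type (2): 2 of 5.

2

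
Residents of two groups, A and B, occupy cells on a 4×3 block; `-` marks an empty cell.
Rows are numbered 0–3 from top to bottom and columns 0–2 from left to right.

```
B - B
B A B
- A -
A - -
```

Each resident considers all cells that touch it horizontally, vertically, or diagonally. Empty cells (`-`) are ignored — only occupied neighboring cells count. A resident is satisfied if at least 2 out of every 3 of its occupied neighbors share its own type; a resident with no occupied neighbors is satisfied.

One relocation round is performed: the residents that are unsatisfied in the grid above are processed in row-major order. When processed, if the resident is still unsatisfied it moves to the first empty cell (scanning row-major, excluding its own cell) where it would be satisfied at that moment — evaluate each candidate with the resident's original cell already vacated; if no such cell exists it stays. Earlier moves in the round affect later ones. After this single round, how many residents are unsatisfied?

1

Initially unsatisfied (in order): (0,0), (0,2), (1,0), (1,1), (1,2), (2,1).
  (0,0) → (0,1).
  (0,2): now satisfied by earlier moves; stays.
  (1,0): no empty cell satisfies it; stays.
  (1,1) → (2,0).
  (1,2): now satisfied by earlier moves; stays.
  (2,1) → (3,1).
Resulting grid:
- B B
B - B
A - -
A A -
Unsatisfied now: (1,0).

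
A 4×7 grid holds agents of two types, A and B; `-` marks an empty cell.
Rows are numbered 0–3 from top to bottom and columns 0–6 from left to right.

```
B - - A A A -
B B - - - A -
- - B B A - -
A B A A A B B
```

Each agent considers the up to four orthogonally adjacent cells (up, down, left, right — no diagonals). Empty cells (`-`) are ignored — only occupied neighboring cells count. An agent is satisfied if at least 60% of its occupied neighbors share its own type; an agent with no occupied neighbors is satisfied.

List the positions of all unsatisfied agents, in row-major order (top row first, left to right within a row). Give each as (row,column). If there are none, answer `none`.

(2,2), (2,3), (2,4), (3,0), (3,1), (3,2), (3,5)

Row 0: (0,0)B 1/1 satisfied · (0,3)A 1/1 satisfied · (0,4)A 2/2 satisfied · (0,5)A 2/2 satisfied
Row 1: (1,0)B 2/2 satisfied · (1,1)B 1/1 satisfied · (1,5)A 1/1 satisfied
Row 2: (2,2)B 1/2 not · (2,3)B 1/3 not · (2,4)A 1/2 not
Row 3: (3,0)A 0/1 not · (3,1)B 0/2 not · (3,2)A 1/3 not · (3,3)A 2/3 satisfied · (3,4)A 2/3 satisfied · (3,5)B 1/2 not · (3,6)B 1/1 satisfied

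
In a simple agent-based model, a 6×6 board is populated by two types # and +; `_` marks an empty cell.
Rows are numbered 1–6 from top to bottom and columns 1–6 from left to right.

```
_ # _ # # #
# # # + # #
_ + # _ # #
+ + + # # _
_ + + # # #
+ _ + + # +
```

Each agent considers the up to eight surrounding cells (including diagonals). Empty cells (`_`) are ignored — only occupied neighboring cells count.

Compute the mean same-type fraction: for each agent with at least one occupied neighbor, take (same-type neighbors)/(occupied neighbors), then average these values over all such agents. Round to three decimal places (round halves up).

(1,2)# 3/3
(1,4)# 3/4
(1,5)# 4/5
(1,6)# 3/3
(2,1)# 2/3
(2,2)# 4/5
(2,3)# 4/6
(2,4)+ 0/6
(2,5)# 6/7
(2,6)# 5/5
(3,2)+ 3/7
(3,3)# 3/7
(3,5)# 5/6
(3,6)# 4/4
(4,1)+ 3/3
(4,2)+ 5/6
(4,3)+ 4/7
(4,4)# 5/7
(4,5)# 6/6
(5,2)+ 6/6
(5,3)+ 5/7
(5,4)# 4/8
(5,5)# 5/7
(5,6)# 3/4
(6,1)+ 1/1
(6,3)+ 3/4
(6,4)+ 2/5
(6,5)# 3/5
(6,6)+ 0/3
Sum over 29 agents: 3/3 + 3/4 + 4/5 + 3/3 + 2/3 + 4/5 + 4/6 + 0/6 + 6/7 + 5/5 + 3/7 + 3/7 + 5/6 + 4/4 + 3/3 + 5/6 + 4/7 + 5/7 + 6/6 + 6/6 + 5/7 + 4/8 + 5/7 + 3/4 + 1/1 + 3/4 + 2/5 + 3/5 + 0/3 = 2909/140; mean = 2909/140 ÷ 29 = 2909/4060 = 0.716502… → 0.717.

0.717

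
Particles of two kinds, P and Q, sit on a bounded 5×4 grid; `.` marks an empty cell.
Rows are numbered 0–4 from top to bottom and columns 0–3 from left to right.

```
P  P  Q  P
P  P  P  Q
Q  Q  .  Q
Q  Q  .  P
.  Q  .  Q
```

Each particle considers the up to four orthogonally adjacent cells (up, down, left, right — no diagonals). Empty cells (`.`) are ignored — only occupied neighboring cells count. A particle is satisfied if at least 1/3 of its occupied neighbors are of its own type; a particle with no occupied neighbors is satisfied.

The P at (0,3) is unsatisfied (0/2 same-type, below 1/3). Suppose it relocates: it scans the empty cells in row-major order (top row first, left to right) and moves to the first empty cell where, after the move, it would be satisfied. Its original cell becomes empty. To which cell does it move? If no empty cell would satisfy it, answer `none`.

(2,2)

Vacating (0,3). Empty cells in order:
  (2,2): 1/3 same-type → satisfied — stop here.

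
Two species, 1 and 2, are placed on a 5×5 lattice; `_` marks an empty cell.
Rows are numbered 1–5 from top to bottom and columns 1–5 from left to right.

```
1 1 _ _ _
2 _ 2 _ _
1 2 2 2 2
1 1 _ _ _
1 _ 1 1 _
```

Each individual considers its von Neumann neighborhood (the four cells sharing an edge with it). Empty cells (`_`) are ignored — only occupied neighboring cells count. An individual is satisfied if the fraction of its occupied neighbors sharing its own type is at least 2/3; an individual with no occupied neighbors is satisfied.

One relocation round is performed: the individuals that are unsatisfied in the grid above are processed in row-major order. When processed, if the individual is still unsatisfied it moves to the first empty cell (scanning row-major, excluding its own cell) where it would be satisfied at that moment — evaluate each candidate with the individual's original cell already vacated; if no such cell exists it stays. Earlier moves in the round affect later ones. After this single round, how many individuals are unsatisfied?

Initially unsatisfied (in order): (1,1), (2,1), (3,1), (3,2), (4,2).
  (1,1) → (1,4).
  (2,1) → (2,2).
  (3,1) → (1,1).
  (3,2): now satisfied by earlier moves; stays.
  (4,2) → (1,3).
Resulting grid:
1 1 1 1 _
_ 2 2 _ _
_ 2 2 2 2
1 _ _ _ _
1 _ 1 1 _
All satisfied now.

0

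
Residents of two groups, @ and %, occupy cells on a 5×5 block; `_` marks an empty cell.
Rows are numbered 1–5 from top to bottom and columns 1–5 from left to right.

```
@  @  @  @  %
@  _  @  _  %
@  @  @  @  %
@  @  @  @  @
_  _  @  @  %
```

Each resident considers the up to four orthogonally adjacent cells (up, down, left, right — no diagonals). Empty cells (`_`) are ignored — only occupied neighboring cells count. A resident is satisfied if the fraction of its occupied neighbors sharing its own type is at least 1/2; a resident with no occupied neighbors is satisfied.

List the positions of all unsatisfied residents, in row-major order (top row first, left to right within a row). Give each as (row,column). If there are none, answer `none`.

(1,1)@ 2/2 ok
(1,2)@ 2/2 ok
(1,3)@ 3/3 ok
(1,4)@ 1/2 ok
(1,5)% 1/2 ok
(2,1)@ 2/2 ok
(2,3)@ 2/2 ok
(2,5)% 2/2 ok
(3,1)@ 3/3 ok
(3,2)@ 3/3 ok
(3,3)@ 4/4 ok
(3,4)@ 2/3 ok
(3,5)% 1/3 unhappy
(4,1)@ 2/2 ok
(4,2)@ 3/3 ok
(4,3)@ 4/4 ok
(4,4)@ 4/4 ok
(4,5)@ 1/3 unhappy
(5,3)@ 2/2 ok
(5,4)@ 2/3 ok
(5,5)% 0/2 unhappy

(3,5), (4,5), (5,5)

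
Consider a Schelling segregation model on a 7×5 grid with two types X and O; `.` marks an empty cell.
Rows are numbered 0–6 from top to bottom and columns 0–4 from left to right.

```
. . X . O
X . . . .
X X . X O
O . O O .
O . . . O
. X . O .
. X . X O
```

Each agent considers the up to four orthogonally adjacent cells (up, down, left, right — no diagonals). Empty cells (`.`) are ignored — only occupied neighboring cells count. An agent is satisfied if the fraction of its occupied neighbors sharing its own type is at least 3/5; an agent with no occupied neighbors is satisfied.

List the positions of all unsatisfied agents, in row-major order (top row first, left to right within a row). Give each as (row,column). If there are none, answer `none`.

(2,3), (2,4), (3,0), (3,3), (5,3), (6,3), (6,4)

Row 0: (0,2)X 0/0 satisfied · (0,4)O 0/0 satisfied
Row 1: (1,0)X 1/1 satisfied
Row 2: (2,0)X 2/3 satisfied · (2,1)X 1/1 satisfied · (2,3)X 0/2 not · (2,4)O 0/1 not
Row 3: (3,0)O 1/2 not · (3,2)O 1/1 satisfied · (3,3)O 1/2 not
Row 4: (4,0)O 1/1 satisfied · (4,4)O 0/0 satisfied
Row 5: (5,1)X 1/1 satisfied · (5,3)O 0/1 not
Row 6: (6,1)X 1/1 satisfied · (6,3)X 0/2 not · (6,4)O 0/1 not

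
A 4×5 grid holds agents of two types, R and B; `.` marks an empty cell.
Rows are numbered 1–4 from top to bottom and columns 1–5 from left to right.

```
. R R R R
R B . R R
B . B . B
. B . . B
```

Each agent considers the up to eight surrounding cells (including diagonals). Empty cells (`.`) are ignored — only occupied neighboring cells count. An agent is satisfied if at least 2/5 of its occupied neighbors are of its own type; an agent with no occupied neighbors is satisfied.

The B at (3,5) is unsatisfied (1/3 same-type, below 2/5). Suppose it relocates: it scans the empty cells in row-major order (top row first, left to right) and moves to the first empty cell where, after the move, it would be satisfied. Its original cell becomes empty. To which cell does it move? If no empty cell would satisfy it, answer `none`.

(3,2)

Vacating (3,5). Empty cells in order:
  (1,1): 1/3 same-type → still unsatisfied.
  (2,3): 2/6 same-type → still unsatisfied.
  (3,2): 4/5 same-type → satisfied — stop here.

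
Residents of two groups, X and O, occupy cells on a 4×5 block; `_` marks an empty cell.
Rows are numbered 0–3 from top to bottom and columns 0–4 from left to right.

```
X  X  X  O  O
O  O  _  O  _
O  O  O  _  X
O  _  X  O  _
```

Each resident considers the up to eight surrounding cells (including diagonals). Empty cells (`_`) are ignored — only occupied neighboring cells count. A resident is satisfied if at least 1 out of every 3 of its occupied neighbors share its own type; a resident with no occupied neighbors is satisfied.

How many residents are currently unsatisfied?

(0,0)X 1/3 ok
(0,1)X 2/4 ok
(0,2)X 1/4 unhappy
(0,3)O 2/3 ok
(0,4)O 2/2 ok
(1,0)O 3/5 ok
(1,1)O 4/7 ok
(1,3)O 3/5 ok
(2,0)O 4/4 ok
(2,1)O 5/6 ok
(2,2)O 4/5 ok
(2,4)X 0/2 unhappy
(3,0)O 2/2 ok
(3,2)X 0/3 unhappy
(3,3)O 1/3 ok
Unsatisfied: (0,2), (2,4), (3,2) — 3 in total.

3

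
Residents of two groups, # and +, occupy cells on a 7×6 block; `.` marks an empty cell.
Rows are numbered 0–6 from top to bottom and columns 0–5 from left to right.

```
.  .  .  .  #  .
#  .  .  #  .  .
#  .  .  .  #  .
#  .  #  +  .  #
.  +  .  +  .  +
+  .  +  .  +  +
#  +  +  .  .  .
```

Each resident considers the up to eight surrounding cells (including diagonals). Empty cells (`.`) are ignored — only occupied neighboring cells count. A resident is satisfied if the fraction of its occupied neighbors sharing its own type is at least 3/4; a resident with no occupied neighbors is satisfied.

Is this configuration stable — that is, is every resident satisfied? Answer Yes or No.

No

Row 0: (0,4)# 1/1 ok
Row 1: (1,0)# 1/1 ok · (1,3)# 2/2 ok
Row 2: (2,0)# 2/2 ok · (2,4)# 2/3 unhappy
Row 3: (3,0)# 1/2 unhappy · (3,2)# 0/3 unhappy · (3,3)+ 1/3 unhappy · (3,5)# 1/2 unhappy
Row 4: (4,1)+ 2/4 unhappy · (4,3)+ 3/4 ok · (4,5)+ 2/3 unhappy
Row 5: (5,0)+ 2/3 unhappy · (5,2)+ 4/4 ok · (5,4)+ 3/3 ok · (5,5)+ 2/2 ok
Row 6: (6,0)# 0/2 unhappy · (6,1)+ 3/4 ok · (6,2)+ 2/2 ok
For instance (2,4) has only 2/3 same-type neighbors, below 3/4.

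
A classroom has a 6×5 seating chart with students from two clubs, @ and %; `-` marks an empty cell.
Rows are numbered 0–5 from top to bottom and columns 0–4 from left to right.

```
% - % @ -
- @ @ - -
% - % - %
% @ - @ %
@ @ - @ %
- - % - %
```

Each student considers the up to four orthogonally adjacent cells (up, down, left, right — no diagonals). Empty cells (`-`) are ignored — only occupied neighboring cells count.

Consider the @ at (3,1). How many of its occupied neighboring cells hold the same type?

1

Occupied neighbors of (3,1): (4,1)=@, (3,0)=%.
Same type (@): 1 of 2.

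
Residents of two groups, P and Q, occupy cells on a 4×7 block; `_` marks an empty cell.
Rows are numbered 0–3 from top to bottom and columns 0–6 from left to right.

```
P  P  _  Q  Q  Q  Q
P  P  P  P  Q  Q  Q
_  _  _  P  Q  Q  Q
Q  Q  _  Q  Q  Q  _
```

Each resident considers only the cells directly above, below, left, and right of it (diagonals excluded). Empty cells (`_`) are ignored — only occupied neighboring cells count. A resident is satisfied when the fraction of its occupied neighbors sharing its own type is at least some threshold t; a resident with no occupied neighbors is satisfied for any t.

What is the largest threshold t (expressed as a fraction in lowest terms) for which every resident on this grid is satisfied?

1/3

Row 0: (0,0)P 2/2 · (0,1)P 2/2 · (0,3)Q 1/2 · (0,4)Q 3/3 · (0,5)Q 3/3 · (0,6)Q 2/2
Row 1: (1,0)P 2/2 · (1,1)P 3/3 · (1,2)P 2/2 · (1,3)P 2/4 · (1,4)Q 3/4 · (1,5)Q 4/4 · (1,6)Q 3/3
Row 2: (2,3)P 1/3 · (2,4)Q 3/4 · (2,5)Q 4/4 · (2,6)Q 2/2
Row 3: (3,0)Q 1/1 · (3,1)Q 1/1 · (3,3)Q 1/2 · (3,4)Q 3/3 · (3,5)Q 2/2
The smallest same-type fraction is 1/3 at (2,3), which reduces to 1/3. Any threshold above that leaves this resident unsatisfied.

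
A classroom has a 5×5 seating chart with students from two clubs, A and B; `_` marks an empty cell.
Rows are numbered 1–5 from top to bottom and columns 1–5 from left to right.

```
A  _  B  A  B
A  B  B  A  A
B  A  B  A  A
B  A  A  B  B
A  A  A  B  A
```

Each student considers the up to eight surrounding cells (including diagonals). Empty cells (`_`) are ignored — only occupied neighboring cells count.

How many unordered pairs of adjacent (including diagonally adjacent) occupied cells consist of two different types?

35

Scan each occupied cell's neighbors to the right and below (and the two forward diagonals) so each pair is counted once.
From row 1: 7 unlike of 12 pairs (running 7/12).
From row 2: 7 unlike of 17 pairs (running 14/29).
From row 3: 11 unlike of 17 pairs (running 25/46).
From row 4: 8 unlike of 17 pairs (running 33/63).
From row 5: 2 unlike of 4 pairs (running 35/67).
Total adjacent occupied pairs: 67; unlike-type pairs: 35.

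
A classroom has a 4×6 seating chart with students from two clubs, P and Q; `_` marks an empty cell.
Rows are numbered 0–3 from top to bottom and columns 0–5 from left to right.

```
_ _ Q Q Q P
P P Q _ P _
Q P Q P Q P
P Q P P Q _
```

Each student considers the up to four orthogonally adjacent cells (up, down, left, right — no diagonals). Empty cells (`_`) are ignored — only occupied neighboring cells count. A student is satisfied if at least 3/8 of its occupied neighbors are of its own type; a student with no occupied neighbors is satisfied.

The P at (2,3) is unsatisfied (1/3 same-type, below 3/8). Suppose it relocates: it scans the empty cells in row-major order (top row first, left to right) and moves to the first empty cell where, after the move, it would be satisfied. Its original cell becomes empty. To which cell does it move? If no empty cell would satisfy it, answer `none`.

(0,0)

Vacating (2,3). Empty cells in order:
  (0,0): 1/1 same-type → satisfied — stop here.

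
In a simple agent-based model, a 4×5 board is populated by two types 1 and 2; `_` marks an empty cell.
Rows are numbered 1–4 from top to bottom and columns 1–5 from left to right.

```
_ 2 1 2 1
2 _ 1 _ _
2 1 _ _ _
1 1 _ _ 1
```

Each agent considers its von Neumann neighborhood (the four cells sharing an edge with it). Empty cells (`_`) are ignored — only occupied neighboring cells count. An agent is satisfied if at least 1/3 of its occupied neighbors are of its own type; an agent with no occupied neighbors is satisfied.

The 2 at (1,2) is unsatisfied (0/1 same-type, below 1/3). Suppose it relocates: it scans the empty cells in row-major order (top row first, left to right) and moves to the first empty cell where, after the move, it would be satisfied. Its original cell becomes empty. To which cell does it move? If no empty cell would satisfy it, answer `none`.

Vacating (1,2). Empty cells in order:
  (1,1): 1/1 same-type → satisfied — stop here.

(1,1)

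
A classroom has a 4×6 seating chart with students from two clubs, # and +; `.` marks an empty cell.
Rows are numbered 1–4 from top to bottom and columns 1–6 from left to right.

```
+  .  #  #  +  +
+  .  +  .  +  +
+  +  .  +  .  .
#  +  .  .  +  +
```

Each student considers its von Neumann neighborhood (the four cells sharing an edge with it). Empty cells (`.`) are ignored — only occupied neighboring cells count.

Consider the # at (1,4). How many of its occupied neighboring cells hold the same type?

Occupied neighbors of (1,4): (1,3)=#, (1,5)=+.
Same type (#): 1 of 2.

1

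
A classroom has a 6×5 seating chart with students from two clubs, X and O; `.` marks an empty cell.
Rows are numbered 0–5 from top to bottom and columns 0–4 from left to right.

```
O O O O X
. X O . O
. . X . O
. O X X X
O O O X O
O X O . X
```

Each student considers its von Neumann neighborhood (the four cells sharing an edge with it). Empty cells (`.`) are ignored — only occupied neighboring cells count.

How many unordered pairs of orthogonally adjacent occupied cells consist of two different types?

15

Scan each occupied cell's neighbors to the right and below so each pair is counted once.
Row 0: O(0,0)–O(0,1)= O(0,1)–O(0,2)= O(0,1)–X(1,1)≠ O(0,2)–O(0,3)= O(0,2)–O(1,2)= O(0,3)–X(0,4)≠ X(0,4)–O(1,4)≠  → 3/7 unlike.
Row 1: X(1,1)–O(1,2)≠ O(1,2)–X(2,2)≠ O(1,4)–O(2,4)=  → 2/3 unlike.
Row 2: X(2,2)–X(3,2)= O(2,4)–X(3,4)≠  → 1/2 unlike.
Row 3: O(3,1)–X(3,2)≠ O(3,1)–O(4,1)= X(3,2)–X(3,3)= X(3,2)–O(4,2)≠ X(3,3)–X(3,4)= X(3,3)–X(4,3)= X(3,4)–O(4,4)≠  → 3/7 unlike.
Row 4: O(4,0)–O(4,1)= O(4,0)–O(5,0)= O(4,1)–O(4,2)= O(4,1)–X(5,1)≠ O(4,2)–X(4,3)≠ O(4,2)–O(5,2)= X(4,3)–O(4,4)≠ O(4,4)–X(5,4)≠  → 4/8 unlike.
Row 5: O(5,0)–X(5,1)≠ X(5,1)–O(5,2)≠  → 2/2 unlike.
Total adjacent occupied pairs: 29; unlike-type pairs: 15.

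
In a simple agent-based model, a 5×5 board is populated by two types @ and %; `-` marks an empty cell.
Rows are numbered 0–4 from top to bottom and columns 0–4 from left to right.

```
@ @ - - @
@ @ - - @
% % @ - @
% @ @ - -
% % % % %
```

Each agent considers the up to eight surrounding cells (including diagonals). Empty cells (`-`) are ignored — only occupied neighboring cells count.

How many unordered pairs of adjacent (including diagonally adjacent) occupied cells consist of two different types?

15

Scan each occupied cell's neighbors to the right and below (and the two forward diagonals) so each pair is counted once.
From row 0: 0 unlike of 6 pairs (running 0/6).
From row 1: 4 unlike of 7 pairs (running 4/13).
From row 2: 4 unlike of 9 pairs (running 8/22).
From row 3: 7 unlike of 10 pairs (running 15/32).
From row 4: 0 unlike of 4 pairs (running 15/36).
Total adjacent occupied pairs: 36; unlike-type pairs: 15.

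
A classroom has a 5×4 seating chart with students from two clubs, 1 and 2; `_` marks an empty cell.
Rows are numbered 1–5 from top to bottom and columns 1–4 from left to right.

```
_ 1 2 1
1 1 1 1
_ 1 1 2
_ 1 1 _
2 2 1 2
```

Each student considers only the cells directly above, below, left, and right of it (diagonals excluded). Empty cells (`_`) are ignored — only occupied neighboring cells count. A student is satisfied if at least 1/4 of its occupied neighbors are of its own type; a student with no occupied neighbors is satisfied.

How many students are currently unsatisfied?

(1,2)1 1/2 ✓
(1,3)2 0/3 ✗
(1,4)1 1/2 ✓
(2,1)1 1/1 ✓
(2,2)1 4/4 ✓
(2,3)1 3/4 ✓
(2,4)1 2/3 ✓
(3,2)1 3/3 ✓
(3,3)1 3/4 ✓
(3,4)2 0/2 ✗
(4,2)1 2/3 ✓
(4,3)1 3/3 ✓
(5,1)2 1/1 ✓
(5,2)2 1/3 ✓
(5,3)1 1/3 ✓
(5,4)2 0/1 ✗
Unsatisfied: (1,3), (3,4), (5,4) — 3 in total.

3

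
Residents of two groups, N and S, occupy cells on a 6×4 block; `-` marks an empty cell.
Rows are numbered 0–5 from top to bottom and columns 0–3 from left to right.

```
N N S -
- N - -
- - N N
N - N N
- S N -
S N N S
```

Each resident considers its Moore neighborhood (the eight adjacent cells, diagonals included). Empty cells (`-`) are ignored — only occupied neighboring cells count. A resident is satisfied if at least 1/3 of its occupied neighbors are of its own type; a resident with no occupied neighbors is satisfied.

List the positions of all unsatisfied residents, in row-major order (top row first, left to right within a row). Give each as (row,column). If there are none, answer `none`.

(0,2), (3,0), (4,1), (5,3)

(0,0)N 2/2 ok
(0,1)N 2/3 ok
(0,2)S 0/2 unhappy
(1,1)N 3/4 ok
(2,2)N 4/4 ok
(2,3)N 3/3 ok
(3,0)N 0/1 unhappy
(3,2)N 4/5 ok
(3,3)N 4/4 ok
(4,1)S 1/6 unhappy
(4,2)N 4/6 ok
(5,0)S 1/2 ok
(5,1)N 2/4 ok
(5,2)N 2/4 ok
(5,3)S 0/2 unhappy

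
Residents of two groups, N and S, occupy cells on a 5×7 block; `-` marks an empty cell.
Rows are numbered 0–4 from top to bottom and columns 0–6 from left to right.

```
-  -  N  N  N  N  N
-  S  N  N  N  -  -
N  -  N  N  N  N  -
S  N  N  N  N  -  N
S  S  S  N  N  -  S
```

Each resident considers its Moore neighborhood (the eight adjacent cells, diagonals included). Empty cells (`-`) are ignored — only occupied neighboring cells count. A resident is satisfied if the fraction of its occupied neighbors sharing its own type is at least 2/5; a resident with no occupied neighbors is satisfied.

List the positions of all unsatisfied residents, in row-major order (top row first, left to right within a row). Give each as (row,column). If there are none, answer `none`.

(0,2)N 3/4 satisfied
(0,3)N 5/5 satisfied
(0,4)N 4/4 satisfied
(0,5)N 3/3 satisfied
(0,6)N 1/1 satisfied
(1,1)S 0/4 not
(1,2)N 5/6 satisfied
(1,3)N 8/8 satisfied
(1,4)N 7/7 satisfied
(2,0)N 1/3 not
(2,2)N 6/7 satisfied
(2,3)N 8/8 satisfied
(2,4)N 6/6 satisfied
(2,5)N 4/4 satisfied
(3,0)S 2/4 satisfied
(3,1)N 3/7 satisfied
(3,2)N 5/7 satisfied
(3,3)N 7/8 satisfied
(3,4)N 6/6 satisfied
(3,6)N 1/2 satisfied
(4,0)S 2/3 satisfied
(4,1)S 3/5 satisfied
(4,2)S 1/5 not
(4,3)N 4/5 satisfied
(4,4)N 3/3 satisfied
(4,6)S 0/1 not

(1,1), (2,0), (4,2), (4,6)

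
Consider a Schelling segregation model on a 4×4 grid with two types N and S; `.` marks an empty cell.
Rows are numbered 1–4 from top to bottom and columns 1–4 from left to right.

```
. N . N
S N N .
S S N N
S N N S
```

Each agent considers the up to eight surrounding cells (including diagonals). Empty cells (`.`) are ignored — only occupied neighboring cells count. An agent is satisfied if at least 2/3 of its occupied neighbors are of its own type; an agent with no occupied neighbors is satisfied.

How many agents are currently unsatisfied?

7

Row 1: (1,2)N 2/3 satisfied · (1,4)N 1/1 satisfied
Row 2: (2,1)S 2/4 not · (2,2)N 3/6 not · (2,3)N 5/6 satisfied
Row 3: (3,1)S 3/5 not · (3,2)S 3/8 not · (3,3)N 5/7 satisfied · (3,4)N 3/4 satisfied
Row 4: (4,1)S 2/3 satisfied · (4,2)N 2/5 not · (4,3)N 3/5 not · (4,4)S 0/3 not
Unsatisfied: (2,1), (2,2), (3,1), (3,2), (4,2), (4,3), (4,4) — 7 in total.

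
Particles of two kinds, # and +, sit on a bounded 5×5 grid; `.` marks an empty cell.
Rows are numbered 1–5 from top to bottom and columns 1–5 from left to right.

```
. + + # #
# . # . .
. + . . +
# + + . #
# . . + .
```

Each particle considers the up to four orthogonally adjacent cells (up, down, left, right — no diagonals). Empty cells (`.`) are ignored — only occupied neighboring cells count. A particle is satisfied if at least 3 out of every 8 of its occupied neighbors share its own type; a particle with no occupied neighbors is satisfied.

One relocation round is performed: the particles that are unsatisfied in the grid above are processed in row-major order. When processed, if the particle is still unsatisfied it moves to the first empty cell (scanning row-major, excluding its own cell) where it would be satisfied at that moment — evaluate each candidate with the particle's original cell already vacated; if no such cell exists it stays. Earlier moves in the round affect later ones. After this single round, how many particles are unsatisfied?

2

Initially unsatisfied (in order): (1,3), (2,3), (3,5), (4,5).
  (1,3) → (1,1).
  (2,3): now satisfied by earlier moves; stays.
  (3,5) → (2,2).
  (4,5): now satisfied by earlier moves; stays.
Resulting grid:
+ + . # #
# + # . .
. + . . .
# + + . #
# . . + .
Unsatisfied now: (2,1), (2,3).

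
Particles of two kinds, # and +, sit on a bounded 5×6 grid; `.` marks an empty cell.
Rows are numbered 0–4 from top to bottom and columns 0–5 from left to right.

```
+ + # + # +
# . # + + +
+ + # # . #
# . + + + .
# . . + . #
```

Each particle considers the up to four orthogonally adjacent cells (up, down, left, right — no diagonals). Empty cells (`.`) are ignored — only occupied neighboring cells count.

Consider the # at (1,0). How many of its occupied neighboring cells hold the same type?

0

Occupied neighbors of (1,0): (0,0)=+, (2,0)=+.
Same type (#): 0 of 2.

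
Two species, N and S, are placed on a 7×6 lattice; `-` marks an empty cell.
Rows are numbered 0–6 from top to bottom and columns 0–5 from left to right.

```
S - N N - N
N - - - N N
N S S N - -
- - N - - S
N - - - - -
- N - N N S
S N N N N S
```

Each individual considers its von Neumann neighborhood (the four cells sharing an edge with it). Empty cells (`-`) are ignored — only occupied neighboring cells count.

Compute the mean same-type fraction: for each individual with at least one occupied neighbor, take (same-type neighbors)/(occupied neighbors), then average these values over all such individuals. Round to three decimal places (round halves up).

0.629

(0,0)S 0/1
(0,2)N 1/1
(0,3)N 1/1
(0,5)N 1/1
(1,0)N 1/2
(1,4)N 1/1
(1,5)N 2/2
(2,0)N 1/2
(2,1)S 1/2
(2,2)S 1/3
(2,3)N 0/1
(3,2)N 0/1
(3,5)S — no occupied neighbors
(4,0)N — no occupied neighbors
(5,1)N 1/1
(5,3)N 2/2
(5,4)N 2/3
(5,5)S 1/2
(6,0)S 0/1
(6,1)N 2/3
(6,2)N 2/2
(6,3)N 3/3
(6,4)N 2/3
(6,5)S 1/2
Sum over 22 individuals: 0/1 + 1/1 + 1/1 + 1/1 + 1/2 + 1/1 + 2/2 + 1/2 + 1/2 + 1/3 + 0/1 + 0/1 + 1/1 + 2/2 + 2/3 + 1/2 + 0/1 + 2/3 + 2/2 + 3/3 + 2/3 + 1/2 = 83/6; mean = 83/6 ÷ 22 = 83/132 = 0.628787… → 0.629.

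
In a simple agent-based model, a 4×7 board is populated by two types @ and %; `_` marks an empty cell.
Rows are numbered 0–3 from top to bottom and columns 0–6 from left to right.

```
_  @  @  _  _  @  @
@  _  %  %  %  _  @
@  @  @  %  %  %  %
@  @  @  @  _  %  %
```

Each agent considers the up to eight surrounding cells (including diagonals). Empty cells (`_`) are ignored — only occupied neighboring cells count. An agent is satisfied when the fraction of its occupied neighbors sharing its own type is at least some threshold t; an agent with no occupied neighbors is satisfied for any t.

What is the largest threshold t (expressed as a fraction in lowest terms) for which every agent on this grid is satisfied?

(0,1)@ 2/3
(0,2)@ 1/3
(0,5)@ 2/3
(0,6)@ 2/2
(1,0)@ 3/3
(1,2)% 2/6
(1,3)% 4/6
(1,4)% 4/5
(1,6)@ 2/4
(2,0)@ 4/4
(2,1)@ 6/7
(2,2)@ 4/7
(2,3)% 4/7
(2,4)% 5/6
(2,5)% 5/6
(2,6)% 3/4
(3,0)@ 3/3
(3,1)@ 5/5
(3,2)@ 4/5
(3,3)@ 2/4
(3,5)% 4/4
(3,6)% 3/3
The smallest same-type fraction is 1/3 at (0,2), which reduces to 1/3. Any threshold above that leaves this agent unsatisfied.

1/3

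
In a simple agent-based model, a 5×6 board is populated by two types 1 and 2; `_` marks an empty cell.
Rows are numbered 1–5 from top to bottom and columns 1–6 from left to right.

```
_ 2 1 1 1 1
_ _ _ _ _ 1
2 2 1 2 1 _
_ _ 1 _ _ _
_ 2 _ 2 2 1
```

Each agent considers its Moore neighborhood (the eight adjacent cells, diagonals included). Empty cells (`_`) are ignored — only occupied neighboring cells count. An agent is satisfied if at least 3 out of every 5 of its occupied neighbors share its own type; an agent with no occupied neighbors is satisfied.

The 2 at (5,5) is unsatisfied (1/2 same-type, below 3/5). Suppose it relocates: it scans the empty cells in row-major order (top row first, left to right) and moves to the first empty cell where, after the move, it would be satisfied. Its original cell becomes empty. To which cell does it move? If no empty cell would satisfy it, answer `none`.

Vacating (5,5). Empty cells in order:
  (1,1): 1/1 same-type → satisfied — stop here.

(1,1)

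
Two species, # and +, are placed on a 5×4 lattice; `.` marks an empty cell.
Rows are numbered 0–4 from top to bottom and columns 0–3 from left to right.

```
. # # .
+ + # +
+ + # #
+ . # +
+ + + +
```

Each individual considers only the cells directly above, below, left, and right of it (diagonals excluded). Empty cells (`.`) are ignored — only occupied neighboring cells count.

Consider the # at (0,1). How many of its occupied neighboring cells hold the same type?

1

Occupied neighbors of (0,1): (1,1)=+, (0,2)=#.
Same type (#): 1 of 2.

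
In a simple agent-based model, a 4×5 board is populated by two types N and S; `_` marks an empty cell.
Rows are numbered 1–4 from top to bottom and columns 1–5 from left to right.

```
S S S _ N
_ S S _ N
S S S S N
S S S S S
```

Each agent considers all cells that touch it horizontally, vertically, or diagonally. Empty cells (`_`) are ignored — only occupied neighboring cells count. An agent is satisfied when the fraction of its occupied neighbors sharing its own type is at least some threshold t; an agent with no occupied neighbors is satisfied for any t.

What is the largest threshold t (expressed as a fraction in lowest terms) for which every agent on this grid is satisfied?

1/4

Row 1: (1,1)S 2/2 · (1,2)S 4/4 · (1,3)S 3/3 · (1,5)N 1/1
Row 2: (2,2)S 7/7 · (2,3)S 6/6 · (2,5)N 2/3
Row 3: (3,1)S 4/4 · (3,2)S 7/7 · (3,3)S 7/7 · (3,4)S 5/7 · (3,5)N 1/4
Row 4: (4,1)S 3/3 · (4,2)S 5/5 · (4,3)S 5/5 · (4,4)S 4/5 · (4,5)S 2/3
The smallest same-type fraction is 1/4 at (3,5), which reduces to 1/4. Any threshold above that leaves this agent unsatisfied.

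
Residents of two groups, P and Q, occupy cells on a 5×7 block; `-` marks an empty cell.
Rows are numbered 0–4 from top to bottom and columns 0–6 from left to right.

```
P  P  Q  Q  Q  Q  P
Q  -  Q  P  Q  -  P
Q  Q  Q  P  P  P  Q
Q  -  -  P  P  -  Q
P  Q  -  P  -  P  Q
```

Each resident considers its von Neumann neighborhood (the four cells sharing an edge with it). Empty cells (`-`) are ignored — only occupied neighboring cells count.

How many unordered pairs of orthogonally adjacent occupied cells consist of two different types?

13

Scan each occupied cell's neighbors to the right and below so each pair is counted once.
From row 0: 4 unlike of 11 pairs (running 4/11).
From row 1: 4 unlike of 7 pairs (running 8/18).
From row 2: 2 unlike of 10 pairs (running 10/28).
From row 3: 1 unlike of 4 pairs (running 11/32).
From row 4: 2 unlike of 2 pairs (running 13/34).
Total adjacent occupied pairs: 34; unlike-type pairs: 13.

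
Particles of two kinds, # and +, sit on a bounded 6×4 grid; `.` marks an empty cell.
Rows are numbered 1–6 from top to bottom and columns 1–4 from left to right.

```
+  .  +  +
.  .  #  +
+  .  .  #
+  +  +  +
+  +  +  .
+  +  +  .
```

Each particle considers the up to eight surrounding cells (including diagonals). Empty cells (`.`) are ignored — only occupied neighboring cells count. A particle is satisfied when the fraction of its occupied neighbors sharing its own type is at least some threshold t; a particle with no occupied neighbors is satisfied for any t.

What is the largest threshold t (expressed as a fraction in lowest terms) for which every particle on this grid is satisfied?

Row 1: (1,1)+ — no occupied neighbors · (1,3)+ 2/3 · (1,4)+ 2/3
Row 2: (2,3)# 1/4 · (2,4)+ 2/4
Row 3: (3,1)+ 2/2 · (3,4)# 1/4
Row 4: (4,1)+ 4/4 · (4,2)+ 6/6 · (4,3)+ 4/5 · (4,4)+ 2/3
Row 5: (5,1)+ 5/5 · (5,2)+ 8/8 · (5,3)+ 6/6
Row 6: (6,1)+ 3/3 · (6,2)+ 5/5 · (6,3)+ 3/3
The smallest same-type fraction is 1/4 at (2,3), which reduces to 1/4. Any threshold above that leaves this particle unsatisfied.

1/4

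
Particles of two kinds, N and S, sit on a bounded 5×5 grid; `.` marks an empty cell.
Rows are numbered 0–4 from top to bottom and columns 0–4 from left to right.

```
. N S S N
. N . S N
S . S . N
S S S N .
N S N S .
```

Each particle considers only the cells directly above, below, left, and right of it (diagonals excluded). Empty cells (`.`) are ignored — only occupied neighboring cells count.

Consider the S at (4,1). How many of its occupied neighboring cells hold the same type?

1

Occupied neighbors of (4,1): (3,1)=S, (4,0)=N, (4,2)=N.
Same type (S): 1 of 3.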